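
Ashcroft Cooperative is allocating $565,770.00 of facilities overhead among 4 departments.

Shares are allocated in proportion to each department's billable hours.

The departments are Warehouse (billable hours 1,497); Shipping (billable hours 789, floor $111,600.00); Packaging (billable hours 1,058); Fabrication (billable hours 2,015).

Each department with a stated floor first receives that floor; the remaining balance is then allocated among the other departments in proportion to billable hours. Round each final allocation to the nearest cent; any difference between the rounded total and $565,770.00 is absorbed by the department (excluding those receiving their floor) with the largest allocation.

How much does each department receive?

Warehouse: $148,772.97 | Shipping: $111,600.00 | Packaging: $105,144.83 | Fabrication: $200,252.20

Minimums first: Shipping $111,600.00. Balance $454,170.00.
Balance split over remaining billable hours 4,570: Warehouse 148,772.9737 → $148,772.97; Packaging 105,144.8271 → $105,144.83; Fabrication 200,252.1991 → $200,252.20.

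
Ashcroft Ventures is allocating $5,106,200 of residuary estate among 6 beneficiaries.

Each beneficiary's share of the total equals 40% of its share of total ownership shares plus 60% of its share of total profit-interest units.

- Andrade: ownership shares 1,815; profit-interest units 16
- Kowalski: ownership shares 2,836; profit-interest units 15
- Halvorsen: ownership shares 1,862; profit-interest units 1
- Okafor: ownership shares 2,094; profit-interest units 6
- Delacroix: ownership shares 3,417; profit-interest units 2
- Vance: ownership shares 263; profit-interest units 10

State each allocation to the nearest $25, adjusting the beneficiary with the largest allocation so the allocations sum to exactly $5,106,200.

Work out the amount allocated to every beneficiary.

Ownership shares total 12,287; profit-interest units total 50.
Composite weights (40% ownership shares + 60% profit-interest units): Andrade 0.2511; Kowalski 0.2723; Halvorsen 0.0726; Okafor 0.1402; Delacroix 0.1352; Vance 0.1286.
Pro-rata amounts: Andrade 1,282,099.62; Kowalski 1,390,547.05; Halvorsen 370,796.48; Okafor 715,734.06; Delacroix 690,560.04; Vance 656,462.75.
Rounded to nearest $25: Andrade $1,282,100; Kowalski $1,390,550; Halvorsen $370,800; Okafor $715,725; Delacroix $690,550; Vance $656,475. Sum = $5,106,200.
No rounding difference to absorb.

Andrade: $1,282,100 | Kowalski: $1,390,550 | Halvorsen: $370,800 | Okafor: $715,725 | Delacroix: $690,550 | Vance: $656,475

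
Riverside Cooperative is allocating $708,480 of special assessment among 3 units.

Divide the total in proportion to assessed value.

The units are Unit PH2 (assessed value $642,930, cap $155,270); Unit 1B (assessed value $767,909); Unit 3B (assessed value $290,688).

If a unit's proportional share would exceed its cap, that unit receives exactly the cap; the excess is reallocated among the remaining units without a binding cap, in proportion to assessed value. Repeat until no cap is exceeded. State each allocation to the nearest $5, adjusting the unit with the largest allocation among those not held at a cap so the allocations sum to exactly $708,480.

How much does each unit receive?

Assessed value total: 1,701,527.
Pro-rata shares before constraints: Unit PH2 267,702.51; Unit 1B 319,741.13; Unit 3B 121,036.36.
Cap binds for Unit PH2 ($155,270); balance $553,210 reallocated over remaining assessed value 1,058,597.
Remaining shares: Unit 1B 401,299.96 → $401,300; Unit 3B 151,910.04 → $151,910.

Unit PH2: $155,270; Unit 1B: $401,300; Unit 3B: $151,910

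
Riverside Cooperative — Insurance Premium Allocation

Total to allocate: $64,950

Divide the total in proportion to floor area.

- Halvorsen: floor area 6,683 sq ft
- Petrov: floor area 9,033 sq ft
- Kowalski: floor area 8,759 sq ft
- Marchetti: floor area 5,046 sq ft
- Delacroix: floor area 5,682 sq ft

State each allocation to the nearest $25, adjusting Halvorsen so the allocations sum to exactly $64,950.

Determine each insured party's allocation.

Halvorsen: $12,350 · Petrov: $16,675 · Kowalski: $16,150 · Marchetti: $9,300 · Delacroix: $10,475

Floor area total: 35,203.
Unrounded shares: Halvorsen 6,683/35,203 × $64,950 = 12,330.22; Petrov 9,033/35,203 × $64,950 = 16,666.00; Kowalski 8,759/35,203 × $64,950 = 16,160.47; Marchetti 5,046/35,203 × $64,950 = 9,309.94; Delacroix 5,682/35,203 × $64,950 = 10,483.37.
At nearest $25: Halvorsen $12,325; Petrov $16,675; Kowalski $16,150; Marchetti $9,300; Delacroix $10,475. Sum = $64,925.
Difference $64,950 − $64,925 = +$25 applied to Halvorsen: Halvorsen becomes $12,350.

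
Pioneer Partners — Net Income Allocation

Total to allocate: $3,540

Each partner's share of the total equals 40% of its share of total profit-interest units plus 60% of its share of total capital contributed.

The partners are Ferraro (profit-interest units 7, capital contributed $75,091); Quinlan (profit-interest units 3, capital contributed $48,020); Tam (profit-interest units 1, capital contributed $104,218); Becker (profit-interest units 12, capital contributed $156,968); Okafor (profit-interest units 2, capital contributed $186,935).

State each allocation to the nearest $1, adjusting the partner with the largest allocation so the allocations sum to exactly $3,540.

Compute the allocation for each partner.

Ferraro: $676 · Quinlan: $348 · Tam: $444 · Becker: $1,264 · Okafor: $808

Totals — profit-interest units 25, capital contributed 571,232.
Blended shares (40% profit-interest units + 60% capital contributed): Ferraro 0.1909; Quinlan 0.0984; Tam 0.1255; Becker 0.3569; Okafor 0.2283.
Unrounded shares: Ferraro 675.69; Quinlan 348.47; Tam 444.15; Becker 1,263.33; Okafor 808.36.
After rounding ($1): Ferraro $676; Quinlan $348; Tam $444; Becker $1,263; Okafor $808. Sum = $3,539.
Difference $3,540 − $3,539 = +$1 applied to largest allocation (Becker): Becker becomes $1,264.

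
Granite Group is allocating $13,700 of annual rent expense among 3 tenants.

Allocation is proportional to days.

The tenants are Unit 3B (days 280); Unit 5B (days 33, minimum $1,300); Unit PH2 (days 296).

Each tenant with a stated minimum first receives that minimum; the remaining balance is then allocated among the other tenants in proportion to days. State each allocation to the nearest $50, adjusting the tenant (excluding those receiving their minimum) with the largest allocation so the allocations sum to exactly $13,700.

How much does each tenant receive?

Unit 3B: $6,050 | Unit 5B: $1,300 | Unit PH2: $6,350

Minimums first: Unit 5B $1,300. Remaining pool $12,400.
Remaining pool split over remaining days 576: Unit 3B 6,027.78 → $6,050; Unit PH2 6,372.22 → $6,350.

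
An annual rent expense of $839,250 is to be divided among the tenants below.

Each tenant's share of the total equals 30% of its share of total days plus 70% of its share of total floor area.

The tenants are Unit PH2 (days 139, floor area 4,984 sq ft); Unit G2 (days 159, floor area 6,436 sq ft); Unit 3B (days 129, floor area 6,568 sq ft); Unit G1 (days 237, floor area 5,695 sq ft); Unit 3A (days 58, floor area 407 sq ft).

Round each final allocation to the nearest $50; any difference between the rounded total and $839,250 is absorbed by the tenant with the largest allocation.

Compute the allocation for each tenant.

Unit PH2: $170,000 | Unit G2: $212,400 | Unit 3B: $205,150 | Unit G1: $221,550 | Unit 3A: $30,150

Days total 722; floor area total 24,090.
Blended shares (30% days + 70% floor area): Unit PH2 0.2026; Unit G2 0.2531; Unit 3B 0.2445; Unit G1 0.2640; Unit 3A 0.0359.
Proportional shares: Unit PH2 170,015.11; Unit G2 212,398.94; Unit 3B 205,156.41; Unit G1 221,528.48; Unit 3A 30,151.07.
At nearest $50: Unit PH2 $170,000; Unit G2 $212,400; Unit 3B $205,150; Unit G1 $221,550; Unit 3A $30,150. Sum = $839,250.
No rounding difference to absorb.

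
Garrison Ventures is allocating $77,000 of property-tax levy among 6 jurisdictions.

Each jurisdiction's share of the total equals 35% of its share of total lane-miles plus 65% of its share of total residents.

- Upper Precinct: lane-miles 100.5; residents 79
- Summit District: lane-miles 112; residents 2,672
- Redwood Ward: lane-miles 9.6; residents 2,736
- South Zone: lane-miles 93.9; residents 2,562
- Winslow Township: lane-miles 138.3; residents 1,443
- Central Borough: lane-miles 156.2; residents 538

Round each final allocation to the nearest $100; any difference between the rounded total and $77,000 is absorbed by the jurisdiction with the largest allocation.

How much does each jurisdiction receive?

Lane-miles total 610.5; residents total 10,030.
Composite weights (35% lane-miles + 65% residents): Upper Precinct 0.0627; Summit District 0.2374; Redwood Ward 0.1828; South Zone 0.2199; Winslow Township 0.1728; Central Borough 0.1244.
Pro-rata amounts: Upper Precinct 4,830.70; Summit District 18,277.50; Redwood Ward 14,076.51; South Zone 16,929.59; Winslow Township 13,305.75; Central Borough 9,579.95.
After rounding ($100): Upper Precinct $4,800; Summit District $18,300; Redwood Ward $14,100; South Zone $16,900; Winslow Township $13,300; Central Borough $9,600. Sum = $77,000.
Sum already equals the total — no adjustment.

Upper Precinct: $4,800; Summit District: $18,300; Redwood Ward: $14,100; South Zone: $16,900; Winslow Township: $13,300; Central Borough: $9,600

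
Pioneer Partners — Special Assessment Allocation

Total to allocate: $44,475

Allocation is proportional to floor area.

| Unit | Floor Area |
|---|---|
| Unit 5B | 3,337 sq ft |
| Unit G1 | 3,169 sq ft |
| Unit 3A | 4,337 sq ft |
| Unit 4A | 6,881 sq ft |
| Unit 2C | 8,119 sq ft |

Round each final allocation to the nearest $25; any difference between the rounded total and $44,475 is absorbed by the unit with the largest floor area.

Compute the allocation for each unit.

Unit 5B: $5,750 · Unit G1: $5,450 · Unit 3A: $7,475 · Unit 4A: $11,850 · Unit 2C: $13,950

Sum of floor area: 25,843.
Unrounded shares: Unit 5B 3,337/25,843 × $44,475 = 5,742.87; Unit G1 3,169/25,843 × $44,475 = 5,453.75; Unit 3A 4,337/25,843 × $44,475 = 7,463.84; Unit 4A 6,881/25,843 × $44,475 = 11,841.99; Unit 2C 8,119/25,843 × $44,475 = 13,972.55.
At nearest $25: Unit 5B $5,750; Unit G1 $5,450; Unit 3A $7,475; Unit 4A $11,850; Unit 2C $13,975. Sum = $44,500.
Difference $44,475 − $44,500 = −$25 applied to largest floor area (Unit 2C): Unit 2C becomes $13,950.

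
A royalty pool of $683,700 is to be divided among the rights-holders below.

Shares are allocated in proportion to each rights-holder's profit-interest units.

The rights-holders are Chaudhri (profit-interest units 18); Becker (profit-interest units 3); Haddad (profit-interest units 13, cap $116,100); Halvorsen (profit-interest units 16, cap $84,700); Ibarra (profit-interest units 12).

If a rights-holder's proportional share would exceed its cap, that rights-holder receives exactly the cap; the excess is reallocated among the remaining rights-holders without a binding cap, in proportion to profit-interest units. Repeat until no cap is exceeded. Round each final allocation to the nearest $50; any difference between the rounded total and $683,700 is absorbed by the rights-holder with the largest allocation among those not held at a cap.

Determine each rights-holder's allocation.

Chaudhri: $263,400 | Becker: $43,900 | Haddad: $116,100 | Halvorsen: $84,700 | Ibarra: $175,600

Total profit-interest units = 62.
Unconstrained shares: Chaudhri 198,493.55; Becker 33,082.26; Haddad 143,356.45; Halvorsen 176,438.71; Ibarra 132,329.03.
Cap binds for Haddad ($116,100), Halvorsen ($84,700); residual $482,900 reallocated over remaining profit-interest units 33.
Remaining shares: Chaudhri 263,400.00 → $263,400; Becker 43,900.00 → $43,900; Ibarra 175,600.00 → $175,600.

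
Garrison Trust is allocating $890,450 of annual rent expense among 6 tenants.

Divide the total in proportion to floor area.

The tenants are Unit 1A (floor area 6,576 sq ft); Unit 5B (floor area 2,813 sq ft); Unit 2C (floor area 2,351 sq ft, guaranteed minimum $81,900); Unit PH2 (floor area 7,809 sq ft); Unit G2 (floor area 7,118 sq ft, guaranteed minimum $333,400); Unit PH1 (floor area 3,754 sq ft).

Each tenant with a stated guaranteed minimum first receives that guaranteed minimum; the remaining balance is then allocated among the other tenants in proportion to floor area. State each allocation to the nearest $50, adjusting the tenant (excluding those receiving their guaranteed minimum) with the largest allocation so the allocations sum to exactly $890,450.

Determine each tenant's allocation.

Minimums first: Unit 2C $81,900; Unit G2 $333,400. Remaining pool $475,150.
Remaining pool split over remaining floor area 20,952: Unit 1A 149,130.70 → $149,150; Unit 5B 63,793.29 → $63,800; Unit PH2 177,092.70 → $177,100; Unit PH1 85,133.31 → $85,150.
Rounding difference −$50 applied to Unit PH2 → $177,050.

Unit 1A: $149,150 · Unit 5B: $63,800 · Unit 2C: $81,900 · Unit PH2: $177,050 · Unit G2: $333,400 · Unit PH1: $85,150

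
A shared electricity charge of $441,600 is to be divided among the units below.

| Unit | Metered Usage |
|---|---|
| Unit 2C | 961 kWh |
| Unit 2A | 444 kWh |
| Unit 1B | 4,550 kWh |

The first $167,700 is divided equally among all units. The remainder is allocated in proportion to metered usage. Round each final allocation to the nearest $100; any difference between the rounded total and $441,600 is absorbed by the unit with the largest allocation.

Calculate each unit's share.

$167,700 shared equally gives $55,900 per unit.
Remainder $273,900 by metered usage (total 5,955): Unit 2C 44,201.16 → $44,200; Unit 2A 20,421.76 → $20,400; Unit 1B 209,277.08 → $209,300.
Totals: Unit 2C $55,900 + $44,200 = $100,100; Unit 2A $55,900 + $20,400 = $76,300; Unit 1B $55,900 + $209,300 = $265,200.

Unit 2C: $100,100 · Unit 2A: $76,300 · Unit 1B: $265,200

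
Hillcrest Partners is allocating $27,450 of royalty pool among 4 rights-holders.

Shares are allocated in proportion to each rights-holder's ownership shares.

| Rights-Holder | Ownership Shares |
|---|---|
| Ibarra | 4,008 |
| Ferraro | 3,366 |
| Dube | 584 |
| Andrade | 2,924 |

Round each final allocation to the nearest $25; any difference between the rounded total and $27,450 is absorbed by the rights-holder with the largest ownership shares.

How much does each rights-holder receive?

Total ownership shares = 4,008 + 3,366 + 584 + 2,924 = 10,882.
Raw shares: Ibarra 10,110.24; Ferraro 8,490.78; Dube 1,473.15; Andrade 7,375.83.
After rounding ($25): Ibarra $10,100; Ferraro $8,500; Dube $1,475; Andrade $7,375. Sum = $27,450.
No rounding difference to absorb.

Ibarra: $10,100; Ferraro: $8,500; Dube: $1,475; Andrade: $7,375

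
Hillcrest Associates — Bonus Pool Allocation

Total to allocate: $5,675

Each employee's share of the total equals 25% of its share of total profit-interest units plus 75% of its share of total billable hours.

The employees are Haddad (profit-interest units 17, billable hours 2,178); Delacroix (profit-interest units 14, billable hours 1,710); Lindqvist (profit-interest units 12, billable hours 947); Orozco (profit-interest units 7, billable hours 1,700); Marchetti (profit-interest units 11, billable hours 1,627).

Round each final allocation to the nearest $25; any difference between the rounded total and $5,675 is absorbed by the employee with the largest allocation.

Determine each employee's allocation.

Totals — profit-interest units 61, billable hours 8,162.
Composite weights (25% profit-interest units + 75% billable hours): Haddad 0.2698; Delacroix 0.2145; Lindqvist 0.1362; Orozco 0.1849; Marchetti 0.1946.
Proportional shares: Haddad 1,531.15; Delacroix 1,217.33; Lindqvist 772.93; Orozco 1,049.31; Marchetti 1,104.27.
Rounded to nearest $25: Haddad $1,525; Delacroix $1,225; Lindqvist $775; Orozco $1,050; Marchetti $1,100. Sum = $5,675.
Rounded total matches; no reconciliation needed.

Haddad: $1,525 | Delacroix: $1,225 | Lindqvist: $775 | Orozco: $1,050 | Marchetti: $1,100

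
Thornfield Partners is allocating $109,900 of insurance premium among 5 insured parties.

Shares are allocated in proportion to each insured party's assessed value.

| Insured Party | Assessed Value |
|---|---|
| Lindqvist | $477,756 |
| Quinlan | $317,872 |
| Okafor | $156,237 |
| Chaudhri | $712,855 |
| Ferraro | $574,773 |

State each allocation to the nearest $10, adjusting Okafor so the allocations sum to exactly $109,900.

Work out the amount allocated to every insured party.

Lindqvist: $23,450; Quinlan: $15,600; Okafor: $7,660; Chaudhri: $34,980; Ferraro: $28,210

Assessed value total: 2,239,493.
Proportional shares: Lindqvist 477,756/2,239,493 × $109,900 = 23,445.21; Quinlan 317,872/2,239,493 × $109,900 = 15,599.13; Okafor 156,237/2,239,493 × $109,900 = 7,667.11; Chaudhri 712,855/2,239,493 × $109,900 = 34,982.37; Ferraro 574,773/2,239,493 × $109,900 = 28,206.18.
At nearest $10: Lindqvist $23,450; Quinlan $15,600; Okafor $7,670; Chaudhri $34,980; Ferraro $28,210. Sum = $109,910.
Difference $109,900 − $109,910 = −$10 applied to Okafor: Okafor becomes $7,660.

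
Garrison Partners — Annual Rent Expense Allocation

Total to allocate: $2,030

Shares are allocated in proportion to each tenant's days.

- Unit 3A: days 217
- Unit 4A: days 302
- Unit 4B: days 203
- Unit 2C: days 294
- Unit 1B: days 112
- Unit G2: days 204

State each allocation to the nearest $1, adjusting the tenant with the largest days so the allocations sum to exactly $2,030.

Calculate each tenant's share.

Unit 3A: $331; Unit 4A: $460; Unit 4B: $309; Unit 2C: $448; Unit 1B: $171; Unit G2: $311

Days total: 217 + 302 + 203 + 294 + 112 + 204 = 1,332.
Proportional shares: Unit 3A 330.71; Unit 4A 460.26; Unit 4B 309.38; Unit 2C 448.06; Unit 1B 170.69; Unit G2 310.90.
At nearest $1: Unit 3A $331; Unit 4A $460; Unit 4B $309; Unit 2C $448; Unit 1B $171; Unit G2 $311. Sum = $2,030.
Sum already equals the total — no adjustment.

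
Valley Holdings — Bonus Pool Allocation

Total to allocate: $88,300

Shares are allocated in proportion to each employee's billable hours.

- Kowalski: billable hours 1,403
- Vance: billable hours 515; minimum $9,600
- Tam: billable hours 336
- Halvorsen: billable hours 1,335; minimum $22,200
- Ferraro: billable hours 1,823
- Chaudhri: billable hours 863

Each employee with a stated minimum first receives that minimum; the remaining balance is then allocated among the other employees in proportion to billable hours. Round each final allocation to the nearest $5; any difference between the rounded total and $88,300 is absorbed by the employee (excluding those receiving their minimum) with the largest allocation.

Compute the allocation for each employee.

Fund the minimums — Vance $9,600; Halvorsen $22,200. Remaining pool $56,500.
Remaining pool split over remaining billable hours 4,425: Kowalski 17,914.01 → $17,915; Tam 4,290.17 → $4,290; Ferraro 23,276.72 → $23,275; Chaudhri 11,019.10 → $11,020.

Kowalski: $17,915 | Vance: $9,600 | Tam: $4,290 | Halvorsen: $22,200 | Ferraro: $23,275 | Chaudhri: $11,020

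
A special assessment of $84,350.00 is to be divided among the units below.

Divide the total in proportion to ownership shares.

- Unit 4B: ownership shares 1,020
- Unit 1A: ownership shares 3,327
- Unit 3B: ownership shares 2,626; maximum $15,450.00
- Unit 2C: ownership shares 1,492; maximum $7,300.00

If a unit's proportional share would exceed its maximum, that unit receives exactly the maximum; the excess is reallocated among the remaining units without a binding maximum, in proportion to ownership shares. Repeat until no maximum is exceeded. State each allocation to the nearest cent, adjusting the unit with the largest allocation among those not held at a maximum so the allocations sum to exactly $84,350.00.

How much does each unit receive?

Unit 4B: $14,454.11 · Unit 1A: $47,145.89 · Unit 3B: $15,450.00 · Unit 2C: $7,300.00

Ownership shares total: 8,465.
Proportional shares (ignoring caps): Unit 4B 10,163.8512; Unit 1A 33,152.0910; Unit 3B 26,166.9344; Unit 2C 14,867.1234.
Held at cap: Unit 3B ($15,450.00), Unit 2C ($7,300.00); balance $61,600.00 reallocated over remaining ownership shares 4,347.
Remaining shares: Unit 4B 14,454.1063 → $14,454.11; Unit 1A 47,145.8937 → $47,145.89.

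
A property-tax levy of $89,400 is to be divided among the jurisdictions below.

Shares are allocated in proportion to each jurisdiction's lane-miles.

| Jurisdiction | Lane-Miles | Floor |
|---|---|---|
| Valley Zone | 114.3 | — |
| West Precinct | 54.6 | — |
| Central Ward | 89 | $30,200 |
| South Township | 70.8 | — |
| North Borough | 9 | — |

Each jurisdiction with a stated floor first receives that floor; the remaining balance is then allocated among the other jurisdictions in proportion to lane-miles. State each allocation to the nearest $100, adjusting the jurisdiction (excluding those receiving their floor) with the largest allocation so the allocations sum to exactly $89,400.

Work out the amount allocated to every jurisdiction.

Fund the minimums — Central Ward $30,200. Balance $59,200.
Balance split over remaining lane-miles 248.7: Valley Zone 27,207.72 → $27,200; West Precinct 12,996.86 → $13,000; South Township 16,853.08 → $16,900; North Borough 2,142.34 → $2,100.

Valley Zone: $27,200 · West Precinct: $13,000 · Central Ward: $30,200 · South Township: $16,900 · North Borough: $2,100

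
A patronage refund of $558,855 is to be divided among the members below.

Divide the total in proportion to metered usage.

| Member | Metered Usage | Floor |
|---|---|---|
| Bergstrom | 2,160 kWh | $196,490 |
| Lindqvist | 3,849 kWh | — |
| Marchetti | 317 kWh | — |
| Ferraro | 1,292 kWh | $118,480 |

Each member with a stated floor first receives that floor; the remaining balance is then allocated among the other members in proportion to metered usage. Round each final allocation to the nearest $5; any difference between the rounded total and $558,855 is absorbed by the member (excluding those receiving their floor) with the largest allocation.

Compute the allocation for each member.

Fund the minimums — Bergstrom $196,490; Ferraro $118,480. Remaining pool $243,885.
Remaining pool split over remaining metered usage 4,166: Lindqvist 225,327.26 → $225,325; Marchetti 18,557.74 → $18,560.

Bergstrom: $196,490 · Lindqvist: $225,325 · Marchetti: $18,560 · Ferraro: $118,480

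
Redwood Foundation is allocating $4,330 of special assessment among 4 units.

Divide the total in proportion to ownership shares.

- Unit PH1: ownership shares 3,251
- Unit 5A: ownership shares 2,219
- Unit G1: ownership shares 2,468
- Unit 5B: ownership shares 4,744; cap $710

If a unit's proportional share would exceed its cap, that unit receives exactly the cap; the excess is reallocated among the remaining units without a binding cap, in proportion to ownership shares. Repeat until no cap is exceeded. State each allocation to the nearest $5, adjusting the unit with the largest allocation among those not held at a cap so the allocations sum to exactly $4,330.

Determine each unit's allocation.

Sum of ownership shares: 12,682.
Proportional shares (ignoring caps): Unit PH1 1,109.99; Unit 5A 757.63; Unit G1 842.65; Unit 5B 1,619.74.
Cap binds for Unit 5B ($710); residual $3,620 reallocated over remaining ownership shares 7,938.
Shares after redistribution: Unit PH1 1,482.57 → $1,485; Unit 5A 1,011.94 → $1,010; Unit G1 1,125.49 → $1,125.

Unit PH1: $1,485; Unit 5A: $1,010; Unit G1: $1,125; Unit 5B: $710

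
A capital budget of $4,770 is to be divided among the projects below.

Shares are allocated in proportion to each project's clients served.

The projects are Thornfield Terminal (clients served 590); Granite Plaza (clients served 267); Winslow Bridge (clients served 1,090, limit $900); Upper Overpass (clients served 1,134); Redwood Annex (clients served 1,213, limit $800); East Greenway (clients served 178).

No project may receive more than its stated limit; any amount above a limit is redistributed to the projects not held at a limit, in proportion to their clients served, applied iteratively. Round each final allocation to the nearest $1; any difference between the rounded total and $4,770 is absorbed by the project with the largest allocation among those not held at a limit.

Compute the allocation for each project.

Thornfield Terminal: $835 · Granite Plaza: $378 · Winslow Bridge: $900 · Upper Overpass: $1,605 · Redwood Annex: $800 · East Greenway: $252

Sum of clients served: 4,472.
Proportional shares (ignoring caps): Thornfield Terminal 629.32; Granite Plaza 284.79; Winslow Bridge 1,162.63; Upper Overpass 1,209.57; Redwood Annex 1,293.83; East Greenway 189.86.
Held at cap: Winslow Bridge ($900), Redwood Annex ($800); remaining pool $3,070 reallocated over remaining clients served 2,169.
Shares after redistribution: Thornfield Terminal 835.09 → $835; Granite Plaza 377.91 → $378; Upper Overpass 1,605.06 → $1,605; East Greenway 251.94 → $252.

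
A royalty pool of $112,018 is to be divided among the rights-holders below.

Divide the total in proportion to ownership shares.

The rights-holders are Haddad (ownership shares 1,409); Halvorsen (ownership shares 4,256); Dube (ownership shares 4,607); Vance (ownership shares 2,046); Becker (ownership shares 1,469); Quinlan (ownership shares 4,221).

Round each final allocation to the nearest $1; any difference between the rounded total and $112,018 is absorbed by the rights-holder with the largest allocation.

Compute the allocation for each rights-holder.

Haddad: $8,765 · Halvorsen: $26,474 · Dube: $28,657 · Vance: $12,727 · Becker: $9,138 · Quinlan: $26,257

Ownership shares total: 18,008.
Pro-rata amounts: Haddad 1,409/18,008 × $112,018 = 8,764.62; Halvorsen 4,256/18,008 × $112,018 = 26,474.27; Dube 4,607/18,008 × $112,018 = 28,657.65; Vance 2,046/18,008 × $112,018 = 12,727.06; Becker 1,469/18,008 × $112,018 = 9,137.85; Quinlan 4,221/18,008 × $112,018 = 26,256.55.
At nearest $1: Haddad $8,765; Halvorsen $26,474; Dube $28,658; Vance $12,727; Becker $9,138; Quinlan $26,257. Sum = $112,019.
Difference $112,018 − $112,019 = −$1 applied to largest allocation (Dube): Dube becomes $28,657.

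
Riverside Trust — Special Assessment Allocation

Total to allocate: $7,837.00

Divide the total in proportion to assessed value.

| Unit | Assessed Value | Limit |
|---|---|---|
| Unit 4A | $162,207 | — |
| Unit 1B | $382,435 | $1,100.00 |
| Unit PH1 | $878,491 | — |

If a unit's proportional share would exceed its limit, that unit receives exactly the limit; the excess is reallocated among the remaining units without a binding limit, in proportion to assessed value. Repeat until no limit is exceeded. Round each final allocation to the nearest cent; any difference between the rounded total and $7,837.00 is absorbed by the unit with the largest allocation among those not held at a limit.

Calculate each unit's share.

Unit 4A: $1,050.05; Unit 1B: $1,100.00; Unit PH1: $5,686.95

Assessed value total: 1,423,133.
Proportional shares (ignoring caps): Unit 4A 893.2519; Unit 1B 2,106.0176; Unit PH1 4,837.7305.
Capped: Unit 1B ($1,100.00); residual $6,737.00 reallocated over remaining assessed value 1,040,698.
Redistributed shares: Unit 4A 1,050.0535 → $1,050.05; Unit PH1 5,686.9465 → $5,686.95.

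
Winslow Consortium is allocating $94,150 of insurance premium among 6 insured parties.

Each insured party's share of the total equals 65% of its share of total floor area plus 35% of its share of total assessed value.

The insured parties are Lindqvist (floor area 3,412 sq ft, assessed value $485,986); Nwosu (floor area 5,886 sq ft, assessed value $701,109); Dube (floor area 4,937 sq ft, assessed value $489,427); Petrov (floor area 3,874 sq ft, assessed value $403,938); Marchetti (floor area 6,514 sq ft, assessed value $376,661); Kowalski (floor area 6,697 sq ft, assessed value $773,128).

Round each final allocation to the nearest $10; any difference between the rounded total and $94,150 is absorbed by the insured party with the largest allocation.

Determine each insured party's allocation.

Lindqvist: $11,620; Nwosu: $18,650; Dube: $14,640; Petrov: $11,690; Marchetti: $16,570; Kowalski: $20,980

Totals — floor area 31,320, assessed value 3,230,249.
Composite weights (65% floor area + 35% assessed value): Lindqvist 0.1235; Nwosu 0.1981; Dube 0.1555; Petrov 0.1242; Marchetti 0.1760; Kowalski 0.2228.
Raw shares: Lindqvist 11,624.51; Nwosu 18,653.08; Dube 14,639.37; Petrov 11,690.24; Marchetti 16,570.39; Kowalski 20,972.41.
Rounded to nearest $10: Lindqvist $11,620; Nwosu $18,650; Dube $14,640; Petrov $11,690; Marchetti $16,570; Kowalski $20,970. Sum = $94,140.
Difference $94,150 − $94,140 = +$10 applied to largest allocation (Kowalski): Kowalski becomes $20,980.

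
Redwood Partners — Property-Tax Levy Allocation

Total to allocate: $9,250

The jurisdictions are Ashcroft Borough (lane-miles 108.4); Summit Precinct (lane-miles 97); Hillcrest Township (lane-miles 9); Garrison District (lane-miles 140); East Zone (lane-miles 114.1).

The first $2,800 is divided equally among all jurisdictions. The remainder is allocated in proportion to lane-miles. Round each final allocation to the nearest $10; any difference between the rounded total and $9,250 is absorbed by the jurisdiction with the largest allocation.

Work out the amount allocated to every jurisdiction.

Ashcroft Borough: $2,050 · Summit Precinct: $1,900 · Hillcrest Township: $680 · Garrison District: $2,490 · East Zone: $2,130

$2,800 shared equally gives $560 per jurisdiction.
Remainder $6,450 by lane-miles (total 468.5): Ashcroft Borough 1,492.38 → $1,490; Summit Precinct 1,335.43 → $1,340; Hillcrest Township 123.91 → $120; Garrison District 1,927.43 → $1,930; East Zone 1,570.85 → $1,570.
Totals: Ashcroft Borough $560 + $1,490 = $2,050; Summit Precinct $560 + $1,340 = $1,900; Hillcrest Township $560 + $120 = $680; Garrison District $560 + $1,930 = $2,490; East Zone $560 + $1,570 = $2,130.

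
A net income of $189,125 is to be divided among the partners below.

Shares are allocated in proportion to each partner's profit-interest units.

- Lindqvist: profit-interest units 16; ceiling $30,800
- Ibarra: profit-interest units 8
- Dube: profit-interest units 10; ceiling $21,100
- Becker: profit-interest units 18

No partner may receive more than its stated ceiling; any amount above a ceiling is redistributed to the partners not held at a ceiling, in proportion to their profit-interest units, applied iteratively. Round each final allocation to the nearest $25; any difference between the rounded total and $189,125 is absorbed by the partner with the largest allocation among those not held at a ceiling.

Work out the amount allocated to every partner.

Lindqvist: $30,800; Ibarra: $42,225; Dube: $21,100; Becker: $95,000

Profit-interest units total: 52.
Pro-rata shares before constraints: Lindqvist 58,192.31; Ibarra 29,096.15; Dube 36,370.19; Becker 65,466.35.
Held at cap: Lindqvist ($30,800), Dube ($21,100); remaining pool $137,225 reallocated over remaining profit-interest units 26.
Redistributed shares: Ibarra 42,223.08 → $42,225; Becker 95,001.92 → $95,000.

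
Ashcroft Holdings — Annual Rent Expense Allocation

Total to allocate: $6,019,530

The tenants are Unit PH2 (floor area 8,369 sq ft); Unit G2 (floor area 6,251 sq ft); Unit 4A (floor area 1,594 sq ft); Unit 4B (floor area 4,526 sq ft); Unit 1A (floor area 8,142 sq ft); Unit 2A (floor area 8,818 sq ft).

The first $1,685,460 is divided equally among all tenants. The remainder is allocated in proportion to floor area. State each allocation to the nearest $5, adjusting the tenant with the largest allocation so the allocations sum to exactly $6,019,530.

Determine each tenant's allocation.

Unit PH2: $1,243,030 · Unit G2: $999,540 · Unit 4A: $464,160 · Unit 4B: $801,230 · Unit 1A: $1,216,930 · Unit 2A: $1,294,640

Equal tier: $1,685,460 ÷ 6 = $280,910 apiece.
Remainder $4,334,070 by floor area (total 37,700): Unit PH2 962,117.56 → $962,120; Unit G2 718,627.89 → $718,630; Unit 4A 183,249.54 → $183,250; Unit 4B 520,318.32 → $520,320; Unit 1A 936,021.17 → $936,020; Unit 2A 1,013,735.52 → $1,013,735.
Rounding difference −$5 on remainder applied to Unit 2A.
Totals: Unit PH2 $280,910 + $962,120 = $1,243,030; Unit G2 $280,910 + $718,630 = $999,540; Unit 4A $280,910 + $183,250 = $464,160; Unit 4B $280,910 + $520,320 = $801,230; Unit 1A $280,910 + $936,020 = $1,216,930; Unit 2A $280,910 + $1,013,730 = $1,294,640.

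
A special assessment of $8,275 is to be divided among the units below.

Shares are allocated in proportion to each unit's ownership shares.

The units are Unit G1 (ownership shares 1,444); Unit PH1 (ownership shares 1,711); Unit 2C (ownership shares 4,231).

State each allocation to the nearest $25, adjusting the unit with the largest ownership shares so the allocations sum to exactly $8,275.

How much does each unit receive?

Combined ownership shares = 7,386.
Proportional shares: Unit G1 1,444/7,386 × $8,275 = 1,617.80; Unit PH1 1,711/7,386 × $8,275 = 1,916.94; Unit 2C 4,231/7,386 × $8,275 = 4,740.26.
Rounded to nearest $25: Unit G1 $1,625; Unit PH1 $1,925; Unit 2C $4,750. Sum = $8,300.
Difference $8,275 − $8,300 = −$25 applied to largest ownership shares (Unit 2C): Unit 2C becomes $4,725.

Unit G1: $1,625; Unit PH1: $1,925; Unit 2C: $4,725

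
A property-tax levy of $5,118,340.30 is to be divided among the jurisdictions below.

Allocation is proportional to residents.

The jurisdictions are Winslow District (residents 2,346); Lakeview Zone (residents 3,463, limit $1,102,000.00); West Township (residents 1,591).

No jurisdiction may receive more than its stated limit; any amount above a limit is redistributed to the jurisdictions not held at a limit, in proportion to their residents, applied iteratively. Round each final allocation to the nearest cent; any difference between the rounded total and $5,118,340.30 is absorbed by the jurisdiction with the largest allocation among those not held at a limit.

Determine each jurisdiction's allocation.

Winslow District: $2,393,277.71 · Lakeview Zone: $1,102,000.00 · West Township: $1,623,062.59

Combined residents = 7,400.
Pro-rata shares before constraints: Winslow District 1,622,652.2086; Lakeview Zone 2,395,244.9269; West Township 1,100,443.1645.
Capped: Lakeview Zone ($1,102,000.00); residual $4,016,340.30 reallocated over remaining residents 3,937.
Shares after redistribution: Winslow District 2,393,277.7099 → $2,393,277.71; West Township 1,623,062.5901 → $1,623,062.59.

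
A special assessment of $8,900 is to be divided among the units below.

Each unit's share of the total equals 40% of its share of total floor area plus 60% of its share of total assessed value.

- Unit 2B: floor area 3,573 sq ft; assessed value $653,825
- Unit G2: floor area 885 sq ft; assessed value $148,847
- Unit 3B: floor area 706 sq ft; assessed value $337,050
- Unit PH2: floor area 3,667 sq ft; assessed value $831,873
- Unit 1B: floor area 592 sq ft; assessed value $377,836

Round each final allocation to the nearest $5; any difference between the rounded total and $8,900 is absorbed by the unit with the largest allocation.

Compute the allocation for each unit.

Floor area total 9,423; assessed value total 2,349,431.
Blended shares (40% floor area + 60% assessed value): Unit 2B 0.3186; Unit G2 0.0756; Unit 3B 0.1160; Unit PH2 0.3681; Unit 1B 0.1216.
Raw shares: Unit 2B 2,835.95; Unit G2 672.67; Unit 3B 1,032.80; Unit PH2 3,276.15; Unit 1B 1,082.44.
Rounded to nearest $5: Unit 2B $2,835; Unit G2 $675; Unit 3B $1,035; Unit PH2 $3,275; Unit 1B $1,080. Sum = $8,900.
Rounded total matches; no reconciliation needed.

Unit 2B: $2,835 · Unit G2: $675 · Unit 3B: $1,035 · Unit PH2: $3,275 · Unit 1B: $1,080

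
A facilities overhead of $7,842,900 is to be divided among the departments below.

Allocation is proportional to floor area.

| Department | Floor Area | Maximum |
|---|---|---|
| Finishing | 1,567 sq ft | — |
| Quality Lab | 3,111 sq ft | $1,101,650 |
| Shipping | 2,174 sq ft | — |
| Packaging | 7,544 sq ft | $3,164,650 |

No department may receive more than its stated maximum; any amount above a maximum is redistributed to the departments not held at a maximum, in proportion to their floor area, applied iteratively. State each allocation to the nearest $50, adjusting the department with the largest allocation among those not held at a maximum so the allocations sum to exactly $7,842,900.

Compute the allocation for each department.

Finishing: $1,498,150 · Quality Lab: $1,101,650 · Shipping: $2,078,450 · Packaging: $3,164,650

Combined floor area = 14,396.
Pro-rata shares before constraints: Finishing 853,697.16; Quality Lab 1,694,863.98; Shipping 1,184,389.04; Packaging 4,109,949.82.
Capped: Quality Lab ($1,101,650), Packaging ($3,164,650); balance $3,576,600 reallocated over remaining floor area 3,741.
Shares after redistribution: Finishing 1,498,137.45 → $1,498,150; Shipping 2,078,462.55 → $2,078,450.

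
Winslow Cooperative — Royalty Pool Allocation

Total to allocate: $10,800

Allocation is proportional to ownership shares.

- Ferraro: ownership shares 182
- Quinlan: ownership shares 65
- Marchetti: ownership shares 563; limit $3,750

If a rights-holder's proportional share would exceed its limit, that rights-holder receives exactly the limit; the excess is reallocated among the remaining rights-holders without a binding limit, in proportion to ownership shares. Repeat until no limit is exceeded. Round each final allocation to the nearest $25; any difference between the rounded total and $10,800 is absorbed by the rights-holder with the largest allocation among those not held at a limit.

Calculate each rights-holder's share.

Ferraro: $5,200 | Quinlan: $1,850 | Marchetti: $3,750

Combined ownership shares = 810.
Proportional shares (ignoring caps): Ferraro 2,426.67; Quinlan 866.67; Marchetti 7,506.67.
Capped: Marchetti ($3,750); balance $7,050 reallocated over remaining ownership shares 247.
Redistributed shares: Ferraro 5,194.74 → $5,200; Quinlan 1,855.26 → $1,850.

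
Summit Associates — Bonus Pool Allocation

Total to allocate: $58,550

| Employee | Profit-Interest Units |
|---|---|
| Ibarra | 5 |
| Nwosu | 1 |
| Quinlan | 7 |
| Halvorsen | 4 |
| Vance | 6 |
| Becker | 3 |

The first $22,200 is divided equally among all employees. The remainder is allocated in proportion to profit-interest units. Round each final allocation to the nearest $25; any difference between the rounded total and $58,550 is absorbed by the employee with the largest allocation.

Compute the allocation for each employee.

Ibarra: $10,700; Nwosu: $5,100; Quinlan: $13,450; Halvorsen: $9,300; Vance: $12,100; Becker: $7,900

First tranche $22,200 split equally: $3,700 each.
Remainder $36,350 by profit-interest units (total 26): Ibarra 6,990.38 → $7,000; Nwosu 1,398.08 → $1,400; Quinlan 9,786.54 → $9,775; Halvorsen 5,592.31 → $5,600; Vance 8,388.46 → $8,400; Becker 4,194.23 → $4,200.
Rounding difference −$25 on remainder applied to Quinlan.
Totals: Ibarra $3,700 + $7,000 = $10,700; Nwosu $3,700 + $1,400 = $5,100; Quinlan $3,700 + $9,750 = $13,450; Halvorsen $3,700 + $5,600 = $9,300; Vance $3,700 + $8,400 = $12,100; Becker $3,700 + $4,200 = $7,900.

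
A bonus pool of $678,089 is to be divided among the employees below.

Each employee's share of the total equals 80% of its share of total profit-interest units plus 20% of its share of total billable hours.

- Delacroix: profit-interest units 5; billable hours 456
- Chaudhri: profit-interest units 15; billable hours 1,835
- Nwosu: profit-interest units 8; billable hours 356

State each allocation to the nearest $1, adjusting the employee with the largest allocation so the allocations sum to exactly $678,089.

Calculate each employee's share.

Totals — profit-interest units 28, billable hours 2,647.
Composite weights (80% profit-interest units + 20% billable hours): Delacroix 0.1773; Chaudhri 0.5672; Nwosu 0.2555.
Raw shares: Delacroix 120,232.80; Chaudhri 384,624.93; Nwosu 173,231.26.
After rounding ($1): Delacroix $120,233; Chaudhri $384,625; Nwosu $173,231. Sum = $678,089.
Rounded total matches; no reconciliation needed.

Delacroix: $120,233; Chaudhri: $384,625; Nwosu: $173,231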